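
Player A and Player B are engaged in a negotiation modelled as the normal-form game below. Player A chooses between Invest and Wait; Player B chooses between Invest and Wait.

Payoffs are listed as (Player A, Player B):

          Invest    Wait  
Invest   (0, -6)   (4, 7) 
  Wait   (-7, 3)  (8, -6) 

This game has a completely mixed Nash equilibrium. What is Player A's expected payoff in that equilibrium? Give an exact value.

28/11

First find q, the probability Player B plays Invest, from Player A's indifference between Invest and Wait: 4(1−q) = −7q + 8(1−q), giving q = 4/11.
Since Player A is indifferent in equilibrium, Player A's expected payoff equals the payoff from either row against (4/11, 7/11). Using Invest: 4(7/11) = 28/11.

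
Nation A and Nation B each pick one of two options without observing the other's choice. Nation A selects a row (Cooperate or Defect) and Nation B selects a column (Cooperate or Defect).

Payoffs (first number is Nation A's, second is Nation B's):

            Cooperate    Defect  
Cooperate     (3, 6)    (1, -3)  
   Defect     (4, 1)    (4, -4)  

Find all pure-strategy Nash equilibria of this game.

(Defect, Cooperate)

(Cooperate, Cooperate): Nation A prefers Defect (4 > 3) — not an equilibrium.
(Cooperate, Defect): Nation A prefers Defect (4 > 1); Nation B prefers Cooperate (6 > -3) — not an equilibrium.
(Defect, Cooperate): Nation A gets 4 ≥ 3 from Cooperate, and Nation B gets 1 ≥ -4 from Defect — Nash equilibrium.
(Defect, Defect): Nation B prefers Cooperate (1 > -4) — not an equilibrium.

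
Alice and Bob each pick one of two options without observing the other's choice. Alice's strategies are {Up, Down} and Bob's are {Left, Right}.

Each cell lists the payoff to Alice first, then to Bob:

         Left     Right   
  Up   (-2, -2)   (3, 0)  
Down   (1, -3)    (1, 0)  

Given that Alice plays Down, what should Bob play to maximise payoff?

Against Down, Bob earns -3 from Left and 0 from Right.
So Right is the best response.

Right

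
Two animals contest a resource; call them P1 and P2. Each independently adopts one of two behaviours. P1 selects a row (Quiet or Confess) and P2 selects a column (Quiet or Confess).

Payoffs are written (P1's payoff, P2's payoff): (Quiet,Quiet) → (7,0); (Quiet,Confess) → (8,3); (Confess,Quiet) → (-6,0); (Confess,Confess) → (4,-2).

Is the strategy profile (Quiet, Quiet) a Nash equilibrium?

At (Quiet, Quiet), P1 earns 7; switching to Confess would give -6, so P1 has no profitable deviation.
P2 earns 0; switching to Confess would give 3, so P2 would deviate.
Since at least one player can profitably deviate, this is not a Nash equilibrium.

No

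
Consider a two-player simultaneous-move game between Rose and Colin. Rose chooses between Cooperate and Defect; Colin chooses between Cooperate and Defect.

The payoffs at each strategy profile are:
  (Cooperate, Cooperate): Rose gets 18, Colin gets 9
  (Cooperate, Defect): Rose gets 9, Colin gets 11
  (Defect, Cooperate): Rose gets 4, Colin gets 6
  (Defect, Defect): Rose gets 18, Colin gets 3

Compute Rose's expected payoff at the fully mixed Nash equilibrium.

First find q, the probability Colin plays Cooperate, from Rose's indifference between Cooperate and Defect: 18q + 9(1−q) = 4q + 18(1−q), giving q = 9/23.
Since Rose is indifferent in equilibrium, Rose's expected payoff equals the payoff from either row against (9/23, 14/23). Using Cooperate: 18(9/23) + 9(14/23) = 288/23.

288/23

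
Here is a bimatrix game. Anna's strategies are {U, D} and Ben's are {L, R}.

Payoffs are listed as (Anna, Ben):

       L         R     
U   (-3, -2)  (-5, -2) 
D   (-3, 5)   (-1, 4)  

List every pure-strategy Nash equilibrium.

(U, L): Anna gets -3 ≥ -3 from D, and Ben gets -2 ≥ -2 from R — Nash equilibrium.
(U, R): Anna prefers D (-1 > -5) — not an equilibrium.
(D, L): Anna gets -3 ≥ -3 from U, and Ben gets 5 ≥ 4 from R — Nash equilibrium.
(D, R): Ben prefers L (5 > 4) — not an equilibrium.

(U, L) and (D, L)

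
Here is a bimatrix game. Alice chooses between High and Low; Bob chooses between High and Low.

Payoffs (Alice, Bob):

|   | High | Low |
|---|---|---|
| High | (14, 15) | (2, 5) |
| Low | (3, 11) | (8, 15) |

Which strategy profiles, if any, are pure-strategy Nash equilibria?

(High, High): Alice gets 14 ≥ 3 from Low, and Bob gets 15 ≥ 5 from Low — Nash equilibrium.
(High, Low): Alice prefers Low (8 > 2); Bob prefers High (15 > 5) — not an equilibrium.
(Low, High): Alice prefers High (14 > 3); Bob prefers Low (15 > 11) — not an equilibrium.
(Low, Low): Alice gets 8 ≥ 2 from High, and Bob gets 15 ≥ 11 from High — Nash equilibrium.

(High, High) and (Low, Low)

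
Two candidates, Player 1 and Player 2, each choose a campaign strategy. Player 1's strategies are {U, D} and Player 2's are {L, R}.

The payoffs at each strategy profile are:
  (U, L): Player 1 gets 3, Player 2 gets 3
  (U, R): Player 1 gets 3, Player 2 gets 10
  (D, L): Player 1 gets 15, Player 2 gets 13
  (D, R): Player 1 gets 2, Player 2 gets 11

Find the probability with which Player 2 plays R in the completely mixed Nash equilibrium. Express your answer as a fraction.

Let c be the probability that Player 2 plays L. In a completely mixed equilibrium, Player 1 must be indifferent between U and D.
Player 1's expected payoff from U is 3c + 3(1−c); from D it is 15c + 2(1−c).
Setting these equal: 3 = 13c + 2, so c = 1/13.
Therefore Player 2 plays R with probability 1 − 1/13 = 12/13.

12/13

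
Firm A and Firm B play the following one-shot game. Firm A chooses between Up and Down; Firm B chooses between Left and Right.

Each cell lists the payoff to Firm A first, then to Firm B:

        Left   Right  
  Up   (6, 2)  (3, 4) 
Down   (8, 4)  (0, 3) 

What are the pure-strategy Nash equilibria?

(Up, Right) and (Down, Left)

(Up, Left): Firm A prefers Down (8 > 6); Firm B prefers Right (4 > 2) — not an equilibrium.
(Up, Right): Firm A gets 3 ≥ 0 from Down, and Firm B gets 4 ≥ 2 from Left — Nash equilibrium.
(Down, Left): Firm A gets 8 ≥ 6 from Up, and Firm B gets 4 ≥ 3 from Right — Nash equilibrium.
(Down, Right): Firm A prefers Up (3 > 0); Firm B prefers Left (4 > 3) — not an equilibrium.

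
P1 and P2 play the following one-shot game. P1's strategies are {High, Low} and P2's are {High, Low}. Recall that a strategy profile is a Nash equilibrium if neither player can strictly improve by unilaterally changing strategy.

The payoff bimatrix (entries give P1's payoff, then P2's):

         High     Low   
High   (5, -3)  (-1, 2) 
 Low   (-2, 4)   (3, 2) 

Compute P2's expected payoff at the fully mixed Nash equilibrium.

2

First find x, the probability P1 plays High, from P2's indifference between High and Low: −3x + 4(1−x) = 2x + 2(1−x), giving x = 2/7.
Since P2 is indifferent in equilibrium, P2's expected payoff equals the payoff from either column against (2/7, 5/7). Using High: −3(2/7) + 4(5/7) = 2.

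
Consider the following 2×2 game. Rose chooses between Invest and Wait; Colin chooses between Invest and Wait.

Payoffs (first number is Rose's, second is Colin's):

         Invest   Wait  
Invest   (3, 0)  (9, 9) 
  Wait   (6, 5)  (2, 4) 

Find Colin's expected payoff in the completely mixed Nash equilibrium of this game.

First find x, the probability Rose plays Invest, from Colin's indifference between Invest and Wait: 5(1−x) = 9x + 4(1−x), giving x = 1/10.
Since Colin is indifferent in equilibrium, Colin's expected payoff equals the payoff from either column against (1/10, 9/10). Using Invest: 5(9/10) = 9/2.

9/2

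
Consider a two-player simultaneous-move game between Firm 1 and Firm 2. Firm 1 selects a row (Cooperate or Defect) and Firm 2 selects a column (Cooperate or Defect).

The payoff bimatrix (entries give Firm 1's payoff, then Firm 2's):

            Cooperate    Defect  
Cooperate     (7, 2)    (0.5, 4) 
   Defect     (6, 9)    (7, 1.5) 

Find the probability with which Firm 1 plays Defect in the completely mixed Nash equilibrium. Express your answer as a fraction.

Let p be the probability that Firm 1 plays Cooperate. In a completely mixed equilibrium, Firm 2 must be indifferent between Cooperate and Defect.
Firm 2's expected payoff from Cooperate is 2p + 9(1−p); from Defect it is 4p + 1.5(1−p).
Setting these equal: −7p + 9 = 2.5p + 1.5, so p = 15/19.
Therefore Firm 1 plays Defect with probability 1 − 15/19 = 4/19.

4/19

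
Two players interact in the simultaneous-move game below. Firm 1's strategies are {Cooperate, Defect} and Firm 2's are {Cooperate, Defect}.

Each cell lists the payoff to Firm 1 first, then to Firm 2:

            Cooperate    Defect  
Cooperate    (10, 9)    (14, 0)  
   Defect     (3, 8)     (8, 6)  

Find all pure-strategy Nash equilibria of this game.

(Cooperate, Cooperate)

(Cooperate, Cooperate): Firm 1 gets 10 ≥ 3 from Defect, and Firm 2 gets 9 ≥ 0 from Defect — Nash equilibrium.
(Cooperate, Defect): Firm 2 prefers Cooperate (9 > 0) — not an equilibrium.
(Defect, Cooperate): Firm 1 prefers Cooperate (10 > 3) — not an equilibrium.
(Defect, Defect): Firm 1 prefers Cooperate (14 > 8); Firm 2 prefers Cooperate (8 > 6) — not an equilibrium.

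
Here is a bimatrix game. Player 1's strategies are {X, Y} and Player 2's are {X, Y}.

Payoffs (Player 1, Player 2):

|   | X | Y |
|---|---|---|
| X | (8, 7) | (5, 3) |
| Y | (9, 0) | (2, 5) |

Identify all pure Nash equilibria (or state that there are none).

(X, X): Player 1 prefers Y (9 > 8) — not an equilibrium.
(X, Y): Player 2 prefers X (7 > 3) — not an equilibrium.
(Y, X): Player 2 prefers Y (5 > 0) — not an equilibrium.
(Y, Y): Player 1 prefers X (5 > 2) — not an equilibrium.

none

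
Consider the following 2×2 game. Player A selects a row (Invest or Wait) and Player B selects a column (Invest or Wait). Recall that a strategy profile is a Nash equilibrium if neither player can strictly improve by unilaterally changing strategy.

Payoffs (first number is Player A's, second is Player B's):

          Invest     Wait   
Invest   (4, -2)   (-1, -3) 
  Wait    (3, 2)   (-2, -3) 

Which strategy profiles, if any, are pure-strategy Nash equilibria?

(Invest, Invest): Player A gets 4 ≥ 3 from Wait, and Player B gets -2 ≥ -3 from Wait — Nash equilibrium.
(Invest, Wait): Player B prefers Invest (-2 > -3) — not an equilibrium.
(Wait, Invest): Player A prefers Invest (4 > 3) — not an equilibrium.
(Wait, Wait): Player A prefers Invest (-1 > -2); Player B prefers Invest (2 > -3) — not an equilibrium.

(Invest, Invest)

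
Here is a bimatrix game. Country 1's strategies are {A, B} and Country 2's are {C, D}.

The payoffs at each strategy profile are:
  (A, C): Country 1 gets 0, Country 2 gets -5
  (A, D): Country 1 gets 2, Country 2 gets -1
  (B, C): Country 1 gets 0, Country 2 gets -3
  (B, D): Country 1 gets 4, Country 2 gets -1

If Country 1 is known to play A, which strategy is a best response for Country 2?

D

Against A, Country 2 earns -5 from C and -1 from D.
So D is the best response.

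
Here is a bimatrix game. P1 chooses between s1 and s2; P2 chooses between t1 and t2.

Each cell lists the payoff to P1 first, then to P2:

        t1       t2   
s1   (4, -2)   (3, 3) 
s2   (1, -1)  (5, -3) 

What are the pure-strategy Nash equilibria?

none

(s1, t1): P2 prefers t2 (3 > -2) — not an equilibrium.
(s1, t2): P1 prefers s2 (5 > 3) — not an equilibrium.
(s2, t1): P1 prefers s1 (4 > 1) — not an equilibrium.
(s2, t2): P2 prefers t1 (-1 > -3) — not an equilibrium.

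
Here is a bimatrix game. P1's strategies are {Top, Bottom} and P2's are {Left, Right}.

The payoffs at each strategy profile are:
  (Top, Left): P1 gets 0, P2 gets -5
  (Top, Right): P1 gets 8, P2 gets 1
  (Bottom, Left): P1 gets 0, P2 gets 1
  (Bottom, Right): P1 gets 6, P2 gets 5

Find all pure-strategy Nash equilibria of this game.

(Top, Left): P2 prefers Right (1 > -5) — not an equilibrium.
(Top, Right): P1 gets 8 ≥ 6 from Bottom, and P2 gets 1 ≥ -5 from Left — Nash equilibrium.
(Bottom, Left): P2 prefers Right (5 > 1) — not an equilibrium.
(Bottom, Right): P1 prefers Top (8 > 6) — not an equilibrium.

(Top, Right)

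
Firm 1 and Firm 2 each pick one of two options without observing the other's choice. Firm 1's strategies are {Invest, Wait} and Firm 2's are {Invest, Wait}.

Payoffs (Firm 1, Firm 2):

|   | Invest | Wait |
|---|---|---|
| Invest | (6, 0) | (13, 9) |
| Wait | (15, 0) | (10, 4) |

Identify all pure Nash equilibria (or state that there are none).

(Invest, Invest): Firm 1 prefers Wait (15 > 6); Firm 2 prefers Wait (9 > 0) — not an equilibrium.
(Invest, Wait): Firm 1 gets 13 ≥ 10 from Wait, and Firm 2 gets 9 ≥ 0 from Invest — Nash equilibrium.
(Wait, Invest): Firm 2 prefers Wait (4 > 0) — not an equilibrium.
(Wait, Wait): Firm 1 prefers Invest (13 > 10) — not an equilibrium.

(Invest, Wait)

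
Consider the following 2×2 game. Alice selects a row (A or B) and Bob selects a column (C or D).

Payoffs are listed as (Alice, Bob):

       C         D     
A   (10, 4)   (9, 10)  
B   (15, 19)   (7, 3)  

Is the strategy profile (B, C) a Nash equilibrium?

At (B, C), Alice earns 15; switching to A would give 10, so Alice has no profitable deviation.
Bob earns 19; switching to D would give 3, so Bob has no profitable deviation.
Neither player can gain by a unilateral deviation, so this profile is a Nash equilibrium.

Yes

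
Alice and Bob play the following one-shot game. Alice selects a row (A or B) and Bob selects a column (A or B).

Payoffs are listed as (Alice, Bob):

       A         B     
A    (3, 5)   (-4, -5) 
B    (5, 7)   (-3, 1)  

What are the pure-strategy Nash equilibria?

(B, A)

(A, A): Alice prefers B (5 > 3) — not an equilibrium.
(A, B): Alice prefers B (-3 > -4); Bob prefers A (5 > -5) — not an equilibrium.
(B, A): Alice gets 5 ≥ 3 from A, and Bob gets 7 ≥ 1 from B — Nash equilibrium.
(B, B): Bob prefers A (7 > 1) — not an equilibrium.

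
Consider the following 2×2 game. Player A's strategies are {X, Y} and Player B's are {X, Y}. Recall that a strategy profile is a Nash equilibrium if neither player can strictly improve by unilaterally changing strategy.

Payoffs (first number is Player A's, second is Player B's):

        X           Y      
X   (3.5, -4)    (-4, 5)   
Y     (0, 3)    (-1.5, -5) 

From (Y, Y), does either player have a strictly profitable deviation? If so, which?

Player A at (Y, Y) earns -1.5; deviating to X yields -4 — not better.
Player B earns -5; deviating to X yields 3 — a strict improvement.
Only Player B has a strictly profitable deviation.

Player B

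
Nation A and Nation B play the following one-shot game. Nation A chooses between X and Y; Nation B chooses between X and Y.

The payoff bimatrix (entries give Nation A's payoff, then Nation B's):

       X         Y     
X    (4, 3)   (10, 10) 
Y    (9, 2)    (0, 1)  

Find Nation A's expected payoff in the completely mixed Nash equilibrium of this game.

First find y, the probability Nation B plays X, from Nation A's indifference between X and Y: 4y + 10(1−y) = 9y, giving y = 2/3.
Since Nation A is indifferent in equilibrium, Nation A's expected payoff equals the payoff from either row against (2/3, 1/3). Using X: 4(2/3) + 10(1/3) = 6.

6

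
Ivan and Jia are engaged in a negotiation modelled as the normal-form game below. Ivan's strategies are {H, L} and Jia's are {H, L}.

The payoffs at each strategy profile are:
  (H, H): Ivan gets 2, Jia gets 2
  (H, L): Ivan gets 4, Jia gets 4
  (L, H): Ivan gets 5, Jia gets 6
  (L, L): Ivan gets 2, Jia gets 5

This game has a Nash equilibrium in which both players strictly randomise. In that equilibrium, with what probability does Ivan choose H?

1/3

Let x be the probability that Ivan plays H. In a completely mixed equilibrium, Jia must be indifferent between H and L.
Jia's expected payoff from H is 2x + 6(1−x); from L it is 4x + 5(1−x).
Setting these equal: −4x + 6 = −x + 5, so x = 1/3.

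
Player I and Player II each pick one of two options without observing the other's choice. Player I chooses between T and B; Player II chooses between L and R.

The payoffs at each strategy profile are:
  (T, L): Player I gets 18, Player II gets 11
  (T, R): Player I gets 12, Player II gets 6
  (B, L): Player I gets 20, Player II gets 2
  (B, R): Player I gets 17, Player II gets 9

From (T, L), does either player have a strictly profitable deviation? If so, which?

Player I

Player I at (T, L) earns 18; deviating to B yields 20 — a strict improvement.
Player II earns 11; deviating to R yields 6 — not better.
Only Player I has a strictly profitable deviation.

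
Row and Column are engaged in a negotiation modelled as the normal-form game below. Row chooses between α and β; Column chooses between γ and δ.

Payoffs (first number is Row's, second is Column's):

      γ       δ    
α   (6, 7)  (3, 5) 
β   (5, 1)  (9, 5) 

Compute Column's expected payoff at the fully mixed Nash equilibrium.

First find p, the probability Row plays α, from Column's indifference between γ and δ: 7p + (1−p) = 5p + 5(1−p), giving p = 2/3.
Since Column is indifferent in equilibrium, Column's expected payoff equals the payoff from either column against (2/3, 1/3). Using γ: 7(2/3) + (1/3) = 5.

5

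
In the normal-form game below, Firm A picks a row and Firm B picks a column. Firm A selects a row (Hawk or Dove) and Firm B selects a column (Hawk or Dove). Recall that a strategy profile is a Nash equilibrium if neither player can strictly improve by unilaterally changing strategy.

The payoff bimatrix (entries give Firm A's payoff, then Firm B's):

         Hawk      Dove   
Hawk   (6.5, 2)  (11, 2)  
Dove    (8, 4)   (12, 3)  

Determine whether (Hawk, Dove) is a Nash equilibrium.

At (Hawk, Dove), Firm A earns 11; switching to Dove would give 12, so Firm A would deviate.
Firm B earns 2; switching to Hawk would give 2, so Firm B has no profitable deviation.
Since at least one player can profitably deviate, this is not a Nash equilibrium.

No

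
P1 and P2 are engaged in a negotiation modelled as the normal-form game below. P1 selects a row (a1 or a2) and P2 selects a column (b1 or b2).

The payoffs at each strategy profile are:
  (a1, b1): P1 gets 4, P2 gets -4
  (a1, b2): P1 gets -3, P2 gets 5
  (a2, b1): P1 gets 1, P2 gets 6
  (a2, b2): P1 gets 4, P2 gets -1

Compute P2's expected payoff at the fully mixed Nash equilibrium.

First find p, the probability P1 plays a1, from P2's indifference between b1 and b2: −4p + 6(1−p) = 5p − (1−p), giving p = 7/16.
Since P2 is indifferent in equilibrium, P2's expected payoff equals the payoff from either column against (7/16, 9/16). Using b1: −4(7/16) + 6(9/16) = 13/8.

13/8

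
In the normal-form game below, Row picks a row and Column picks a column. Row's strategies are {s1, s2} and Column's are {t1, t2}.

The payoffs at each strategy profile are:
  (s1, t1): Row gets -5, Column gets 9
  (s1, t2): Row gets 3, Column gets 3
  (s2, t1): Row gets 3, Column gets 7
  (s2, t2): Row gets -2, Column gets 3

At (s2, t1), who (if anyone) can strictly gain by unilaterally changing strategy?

Neither

Row at (s2, t1) earns 3; deviating to s1 yields -5 — not better.
Column earns 7; deviating to t2 yields 3 — not better.
Neither player can strictly improve; the profile is a Nash equilibrium.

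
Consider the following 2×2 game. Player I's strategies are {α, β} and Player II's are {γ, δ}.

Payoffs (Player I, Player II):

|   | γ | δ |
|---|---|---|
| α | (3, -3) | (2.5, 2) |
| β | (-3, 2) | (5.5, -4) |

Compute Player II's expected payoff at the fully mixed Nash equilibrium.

First find x, the probability Player I plays α, from Player II's indifference between γ and δ: −3x + 2(1−x) = 2x − 4(1−x), giving x = 6/11.
Since Player II is indifferent in equilibrium, Player II's expected payoff equals the payoff from either column against (6/11, 5/11). Using γ: −3(6/11) + 2(5/11) = -8/11.

-8/11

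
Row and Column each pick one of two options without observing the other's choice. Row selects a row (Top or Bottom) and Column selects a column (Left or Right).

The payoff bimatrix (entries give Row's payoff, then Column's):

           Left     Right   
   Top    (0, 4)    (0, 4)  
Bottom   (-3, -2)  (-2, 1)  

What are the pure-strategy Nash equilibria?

(Top, Left) and (Top, Right)

(Top, Left): Row gets 0 ≥ -3 from Bottom, and Column gets 4 ≥ 4 from Right — Nash equilibrium.
(Top, Right): Row gets 0 ≥ -2 from Bottom, and Column gets 4 ≥ 4 from Left — Nash equilibrium.
(Bottom, Left): Row prefers Top (0 > -3); Column prefers Right (1 > -2) — not an equilibrium.
(Bottom, Right): Row prefers Top (0 > -2) — not an equilibrium.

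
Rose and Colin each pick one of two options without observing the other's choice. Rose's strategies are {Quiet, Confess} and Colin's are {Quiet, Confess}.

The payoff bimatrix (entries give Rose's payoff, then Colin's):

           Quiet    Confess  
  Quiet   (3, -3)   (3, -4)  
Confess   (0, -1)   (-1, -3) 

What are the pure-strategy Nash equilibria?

(Quiet, Quiet)

(Quiet, Quiet): Rose gets 3 ≥ 0 from Confess, and Colin gets -3 ≥ -4 from Confess — Nash equilibrium.
(Quiet, Confess): Colin prefers Quiet (-3 > -4) — not an equilibrium.
(Confess, Quiet): Rose prefers Quiet (3 > 0) — not an equilibrium.
(Confess, Confess): Rose prefers Quiet (3 > -1); Colin prefers Quiet (-1 > -3) — not an equilibrium.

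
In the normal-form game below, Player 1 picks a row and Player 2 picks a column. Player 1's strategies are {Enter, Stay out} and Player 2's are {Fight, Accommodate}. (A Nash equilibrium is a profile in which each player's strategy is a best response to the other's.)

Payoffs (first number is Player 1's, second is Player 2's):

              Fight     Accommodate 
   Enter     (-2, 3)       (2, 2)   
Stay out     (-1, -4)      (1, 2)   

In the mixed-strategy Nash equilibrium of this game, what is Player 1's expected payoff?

0

First find y, the probability Player 2 plays Fight, from Player 1's indifference between Enter and Stay out: −2y + 2(1−y) = −y + (1−y), giving y = 1/2.
Since Player 1 is indifferent in equilibrium, Player 1's expected payoff equals the payoff from either row against (1/2, 1/2). Using Enter: −2(1/2) + 2(1/2) = 0.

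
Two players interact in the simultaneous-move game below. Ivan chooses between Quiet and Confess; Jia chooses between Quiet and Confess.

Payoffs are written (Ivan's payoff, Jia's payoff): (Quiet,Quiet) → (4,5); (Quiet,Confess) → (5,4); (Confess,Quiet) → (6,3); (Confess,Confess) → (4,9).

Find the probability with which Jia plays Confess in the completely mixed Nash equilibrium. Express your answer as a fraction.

Let c be the probability that Jia plays Quiet. In a completely mixed equilibrium, Ivan must be indifferent between Quiet and Confess.
Ivan's expected payoff from Quiet is 4c + 5(1−c); from Confess it is 6c + 4(1−c).
Setting these equal: −c + 5 = 2c + 4, so c = 1/3.
Therefore Jia plays Confess with probability 1 − 1/3 = 2/3.

2/3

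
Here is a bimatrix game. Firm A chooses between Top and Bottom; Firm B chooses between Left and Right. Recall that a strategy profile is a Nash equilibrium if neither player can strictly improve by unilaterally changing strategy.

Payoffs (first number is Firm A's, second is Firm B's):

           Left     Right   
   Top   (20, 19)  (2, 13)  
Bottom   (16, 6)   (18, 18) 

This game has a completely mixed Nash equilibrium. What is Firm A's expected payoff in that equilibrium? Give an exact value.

First find q, the probability Firm B plays Left, from Firm A's indifference between Top and Bottom: 20q + 2(1−q) = 16q + 18(1−q), giving q = 4/5.
Since Firm A is indifferent in equilibrium, Firm A's expected payoff equals the payoff from either row against (4/5, 1/5). Using Top: 20(4/5) + 2(1/5) = 82/5.

82/5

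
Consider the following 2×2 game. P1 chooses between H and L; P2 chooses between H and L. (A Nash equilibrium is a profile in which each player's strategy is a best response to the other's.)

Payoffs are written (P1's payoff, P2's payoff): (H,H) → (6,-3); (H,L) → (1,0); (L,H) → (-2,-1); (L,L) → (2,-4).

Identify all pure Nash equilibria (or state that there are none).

(H, H): P2 prefers L (0 > -3) — not an equilibrium.
(H, L): P1 prefers L (2 > 1) — not an equilibrium.
(L, H): P1 prefers H (6 > -2) — not an equilibrium.
(L, L): P2 prefers H (-1 > -4) — not an equilibrium.

none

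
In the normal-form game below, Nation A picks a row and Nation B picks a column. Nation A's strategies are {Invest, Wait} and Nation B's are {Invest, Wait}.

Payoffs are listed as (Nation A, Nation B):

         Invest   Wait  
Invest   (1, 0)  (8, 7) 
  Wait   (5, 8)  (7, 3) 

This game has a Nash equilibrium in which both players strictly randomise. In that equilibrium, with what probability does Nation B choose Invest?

Let q be the probability that Nation B plays Invest. In a completely mixed equilibrium, Nation A must be indifferent between Invest and Wait.
Nation A's expected payoff from Invest is q + 8(1−q); from Wait it is 5q + 7(1−q).
Setting these equal: −7q + 8 = −2q + 7, so q = 1/5.

1/5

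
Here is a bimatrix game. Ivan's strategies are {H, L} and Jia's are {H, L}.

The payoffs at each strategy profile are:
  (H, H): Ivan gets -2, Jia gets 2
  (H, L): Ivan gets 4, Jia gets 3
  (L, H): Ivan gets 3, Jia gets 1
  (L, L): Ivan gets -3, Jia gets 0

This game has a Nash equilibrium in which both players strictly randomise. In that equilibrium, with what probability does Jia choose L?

5/12

Let y be the probability that Jia plays H. In a completely mixed equilibrium, Ivan must be indifferent between H and L.
Ivan's expected payoff from H is −2y + 4(1−y); from L it is 3y − 3(1−y).
Setting these equal: −6y + 4 = 6y − 3, so y = 7/12.
Therefore Jia plays L with probability 1 − 7/12 = 5/12.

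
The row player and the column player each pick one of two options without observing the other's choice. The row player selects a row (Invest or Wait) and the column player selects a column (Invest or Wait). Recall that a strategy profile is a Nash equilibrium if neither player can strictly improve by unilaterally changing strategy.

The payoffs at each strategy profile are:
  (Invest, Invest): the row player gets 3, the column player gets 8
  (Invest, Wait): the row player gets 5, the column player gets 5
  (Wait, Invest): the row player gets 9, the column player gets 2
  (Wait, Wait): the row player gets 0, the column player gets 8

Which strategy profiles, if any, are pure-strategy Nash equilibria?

none

(Invest, Invest): the row player prefers Wait (9 > 3) — not an equilibrium.
(Invest, Wait): the column player prefers Invest (8 > 5) — not an equilibrium.
(Wait, Invest): the column player prefers Wait (8 > 2) — not an equilibrium.
(Wait, Wait): the row player prefers Invest (5 > 0) — not an equilibrium.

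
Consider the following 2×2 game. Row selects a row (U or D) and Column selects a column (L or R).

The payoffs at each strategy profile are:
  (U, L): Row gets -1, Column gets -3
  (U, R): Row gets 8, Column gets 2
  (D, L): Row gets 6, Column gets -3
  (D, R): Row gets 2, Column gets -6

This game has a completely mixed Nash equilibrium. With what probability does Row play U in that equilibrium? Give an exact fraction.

Let p be the probability that Row plays U. In a completely mixed equilibrium, Column must be indifferent between L and R.
Column's expected payoff from L is −3p − 3(1−p); from R it is 2p − 6(1−p).
Setting these equal: -3 = 8p − 6, so p = 3/8.

3/8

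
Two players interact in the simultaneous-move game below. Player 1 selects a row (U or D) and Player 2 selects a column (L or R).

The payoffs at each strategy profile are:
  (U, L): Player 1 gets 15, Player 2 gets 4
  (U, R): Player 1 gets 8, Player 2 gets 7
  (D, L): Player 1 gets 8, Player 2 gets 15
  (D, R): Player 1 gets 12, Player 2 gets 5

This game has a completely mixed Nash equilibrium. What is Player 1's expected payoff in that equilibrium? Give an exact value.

First find y, the probability Player 2 plays L, from Player 1's indifference between U and D: 15y + 8(1−y) = 8y + 12(1−y), giving y = 4/11.
Since Player 1 is indifferent in equilibrium, Player 1's expected payoff equals the payoff from either row against (4/11, 7/11). Using U: 15(4/11) + 8(7/11) = 116/11.

116/11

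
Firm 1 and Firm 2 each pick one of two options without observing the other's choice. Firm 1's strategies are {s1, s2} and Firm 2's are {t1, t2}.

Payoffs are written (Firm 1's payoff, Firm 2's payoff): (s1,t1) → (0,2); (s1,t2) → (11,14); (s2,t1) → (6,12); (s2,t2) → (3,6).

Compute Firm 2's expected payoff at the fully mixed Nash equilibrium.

First find p, the probability Firm 1 plays s1, from Firm 2's indifference between t1 and t2: 2p + 12(1−p) = 14p + 6(1−p), giving p = 1/3.
Since Firm 2 is indifferent in equilibrium, Firm 2's expected payoff equals the payoff from either column against (1/3, 2/3). Using t1: 2(1/3) + 12(2/3) = 26/3.

26/3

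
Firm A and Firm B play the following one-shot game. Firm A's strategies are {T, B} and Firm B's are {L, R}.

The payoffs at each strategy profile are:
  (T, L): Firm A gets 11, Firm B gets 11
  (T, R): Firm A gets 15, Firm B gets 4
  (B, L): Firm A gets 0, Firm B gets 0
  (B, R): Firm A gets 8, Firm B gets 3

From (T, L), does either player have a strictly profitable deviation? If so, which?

Firm A at (T, L) earns 11; deviating to B yields 0 — not better.
Firm B earns 11; deviating to R yields 4 — not better.
Neither player can strictly improve; the profile is a Nash equilibrium.

Neither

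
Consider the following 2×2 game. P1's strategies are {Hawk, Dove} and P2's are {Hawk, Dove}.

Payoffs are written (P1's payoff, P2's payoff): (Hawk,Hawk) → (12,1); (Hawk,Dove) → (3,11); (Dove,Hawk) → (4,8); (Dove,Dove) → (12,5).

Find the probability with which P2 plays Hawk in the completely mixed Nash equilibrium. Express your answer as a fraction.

Let y be the probability that P2 plays Hawk. In a completely mixed equilibrium, P1 must be indifferent between Hawk and Dove.
P1's expected payoff from Hawk is 12y + 3(1−y); from Dove it is 4y + 12(1−y).
Setting these equal: 9y + 3 = −8y + 12, so y = 9/17.

9/17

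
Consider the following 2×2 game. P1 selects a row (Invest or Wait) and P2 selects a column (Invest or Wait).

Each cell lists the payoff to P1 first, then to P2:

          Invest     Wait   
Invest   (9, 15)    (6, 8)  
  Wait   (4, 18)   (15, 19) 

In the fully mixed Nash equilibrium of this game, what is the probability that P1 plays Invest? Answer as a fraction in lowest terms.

1/8

Let r be the probability that P1 plays Invest. In a completely mixed equilibrium, P2 must be indifferent between Invest and Wait.
P2's expected payoff from Invest is 15r + 18(1−r); from Wait it is 8r + 19(1−r).
Setting these equal: −3r + 18 = −11r + 19, so r = 1/8.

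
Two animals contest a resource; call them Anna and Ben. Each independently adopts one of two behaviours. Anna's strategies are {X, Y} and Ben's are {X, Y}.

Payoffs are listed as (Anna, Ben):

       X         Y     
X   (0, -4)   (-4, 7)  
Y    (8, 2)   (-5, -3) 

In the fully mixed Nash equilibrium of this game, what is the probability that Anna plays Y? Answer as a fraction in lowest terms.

Let p be the probability that Anna plays X. In a completely mixed equilibrium, Ben must be indifferent between X and Y.
Ben's expected payoff from X is −4p + 2(1−p); from Y it is 7p − 3(1−p).
Setting these equal: −6p + 2 = 10p − 3, so p = 5/16.
Therefore Anna plays Y with probability 1 − 5/16 = 11/16.

11/16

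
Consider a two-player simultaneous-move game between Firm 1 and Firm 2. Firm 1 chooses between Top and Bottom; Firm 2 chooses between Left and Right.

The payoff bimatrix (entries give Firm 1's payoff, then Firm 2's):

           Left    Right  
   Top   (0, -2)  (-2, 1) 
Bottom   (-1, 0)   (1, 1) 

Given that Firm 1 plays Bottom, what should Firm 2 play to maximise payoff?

Right

Against Bottom, Firm 2 earns 0 from Left and 1 from Right.
So Right is the best response.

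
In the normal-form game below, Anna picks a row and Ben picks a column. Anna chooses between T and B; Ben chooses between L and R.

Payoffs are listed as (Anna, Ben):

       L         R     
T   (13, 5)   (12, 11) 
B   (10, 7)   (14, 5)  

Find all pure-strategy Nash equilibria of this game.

(T, L): Ben prefers R (11 > 5) — not an equilibrium.
(T, R): Anna prefers B (14 > 12) — not an equilibrium.
(B, L): Anna prefers T (13 > 10) — not an equilibrium.
(B, R): Ben prefers L (7 > 5) — not an equilibrium.

none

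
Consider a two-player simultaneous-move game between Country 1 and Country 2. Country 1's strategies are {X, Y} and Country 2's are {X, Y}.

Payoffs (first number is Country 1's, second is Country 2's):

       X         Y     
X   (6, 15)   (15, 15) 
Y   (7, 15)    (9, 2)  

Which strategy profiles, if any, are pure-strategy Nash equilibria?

(X, Y) and (Y, X)

(X, X): Country 1 prefers Y (7 > 6) — not an equilibrium.
(X, Y): Country 1 gets 15 ≥ 9 from Y, and Country 2 gets 15 ≥ 15 from X — Nash equilibrium.
(Y, X): Country 1 gets 7 ≥ 6 from X, and Country 2 gets 15 ≥ 2 from Y — Nash equilibrium.
(Y, Y): Country 1 prefers X (15 > 9); Country 2 prefers X (15 > 2) — not an equilibrium.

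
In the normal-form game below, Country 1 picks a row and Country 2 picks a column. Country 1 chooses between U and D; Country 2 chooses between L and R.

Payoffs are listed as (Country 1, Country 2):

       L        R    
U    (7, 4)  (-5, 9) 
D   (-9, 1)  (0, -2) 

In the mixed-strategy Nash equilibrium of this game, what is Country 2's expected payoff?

First find p, the probability Country 1 plays U, from Country 2's indifference between L and R: 4p + (1−p) = 9p − 2(1−p), giving p = 3/8.
Since Country 2 is indifferent in equilibrium, Country 2's expected payoff equals the payoff from either column against (3/8, 5/8). Using L: 4(3/8) + (5/8) = 17/8.

17/8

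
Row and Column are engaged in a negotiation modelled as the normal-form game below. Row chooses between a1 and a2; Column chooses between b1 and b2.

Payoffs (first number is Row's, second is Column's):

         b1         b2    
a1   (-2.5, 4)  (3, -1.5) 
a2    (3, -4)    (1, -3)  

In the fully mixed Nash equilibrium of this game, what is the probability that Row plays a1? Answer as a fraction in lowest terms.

2/13

Let p be the probability that Row plays a1. In a completely mixed equilibrium, Column must be indifferent between b1 and b2.
Column's expected payoff from b1 is 4p − 4(1−p); from b2 it is −1.5p − 3(1−p).
Setting these equal: 8p − 4 = 1.5p − 3, so p = 2/13.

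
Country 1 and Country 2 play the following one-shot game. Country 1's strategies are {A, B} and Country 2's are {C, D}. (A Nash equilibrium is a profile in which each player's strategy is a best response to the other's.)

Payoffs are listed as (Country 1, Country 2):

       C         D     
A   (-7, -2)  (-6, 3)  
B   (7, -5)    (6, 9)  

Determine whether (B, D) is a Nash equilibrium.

Yes

At (B, D), Country 1 earns 6; switching to A would give -6, so Country 1 has no profitable deviation.
Country 2 earns 9; switching to C would give -5, so Country 2 has no profitable deviation.
Neither player can gain by a unilateral deviation, so this profile is a Nash equilibrium.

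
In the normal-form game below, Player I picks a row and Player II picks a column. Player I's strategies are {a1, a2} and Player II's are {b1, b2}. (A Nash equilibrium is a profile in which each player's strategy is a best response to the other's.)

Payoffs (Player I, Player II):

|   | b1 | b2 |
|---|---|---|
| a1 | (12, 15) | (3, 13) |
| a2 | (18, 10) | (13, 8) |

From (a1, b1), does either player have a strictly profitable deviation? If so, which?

Player I

Player I at (a1, b1) earns 12; deviating to a2 yields 18 — a strict improvement.
Player II earns 15; deviating to b2 yields 13 — not better.
Only Player I has a strictly profitable deviation.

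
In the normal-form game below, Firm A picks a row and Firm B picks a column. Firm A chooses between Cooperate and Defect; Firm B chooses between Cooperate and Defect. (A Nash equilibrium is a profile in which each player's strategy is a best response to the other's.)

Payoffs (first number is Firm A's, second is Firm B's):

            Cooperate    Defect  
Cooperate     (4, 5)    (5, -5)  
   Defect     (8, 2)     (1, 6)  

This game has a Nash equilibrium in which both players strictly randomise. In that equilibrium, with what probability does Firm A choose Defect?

Let p be the probability that Firm A plays Cooperate. In a completely mixed equilibrium, Firm B must be indifferent between Cooperate and Defect.
Firm B's expected payoff from Cooperate is 5p + 2(1−p); from Defect it is −5p + 6(1−p).
Setting these equal: 3p + 2 = −11p + 6, so p = 2/7.
Therefore Firm A plays Defect with probability 1 − 2/7 = 5/7.

5/7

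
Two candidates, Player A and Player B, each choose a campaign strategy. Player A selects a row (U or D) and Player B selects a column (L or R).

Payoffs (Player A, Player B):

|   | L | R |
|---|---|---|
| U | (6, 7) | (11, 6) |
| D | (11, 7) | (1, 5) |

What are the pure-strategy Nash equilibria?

(U, L): Player A prefers D (11 > 6) — not an equilibrium.
(U, R): Player B prefers L (7 > 6) — not an equilibrium.
(D, L): Player A gets 11 ≥ 6 from U, and Player B gets 7 ≥ 5 from R — Nash equilibrium.
(D, R): Player A prefers U (11 > 1); Player B prefers L (7 > 5) — not an equilibrium.

(D, L)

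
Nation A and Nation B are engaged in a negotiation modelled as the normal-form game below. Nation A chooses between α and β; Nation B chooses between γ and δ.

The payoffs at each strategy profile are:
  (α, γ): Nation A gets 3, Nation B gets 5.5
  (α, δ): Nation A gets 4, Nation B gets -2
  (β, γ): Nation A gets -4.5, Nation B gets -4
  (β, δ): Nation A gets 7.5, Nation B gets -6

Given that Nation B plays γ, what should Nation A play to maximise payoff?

α

Against γ, Nation A earns 3 from α and -4.5 from β.
So α is the best response.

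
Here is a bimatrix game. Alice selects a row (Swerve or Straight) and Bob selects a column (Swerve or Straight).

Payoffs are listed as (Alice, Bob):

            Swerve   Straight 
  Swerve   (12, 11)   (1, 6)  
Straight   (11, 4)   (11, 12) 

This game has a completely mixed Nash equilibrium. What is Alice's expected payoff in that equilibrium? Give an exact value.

First find y, the probability Bob plays Swerve, from Alice's indifference between Swerve and Straight: 12y + (1−y) = 11y + 11(1−y), giving y = 10/11.
Since Alice is indifferent in equilibrium, Alice's expected payoff equals the payoff from either row against (10/11, 1/11). Using Swerve: 12(10/11) + (1/11) = 11.

11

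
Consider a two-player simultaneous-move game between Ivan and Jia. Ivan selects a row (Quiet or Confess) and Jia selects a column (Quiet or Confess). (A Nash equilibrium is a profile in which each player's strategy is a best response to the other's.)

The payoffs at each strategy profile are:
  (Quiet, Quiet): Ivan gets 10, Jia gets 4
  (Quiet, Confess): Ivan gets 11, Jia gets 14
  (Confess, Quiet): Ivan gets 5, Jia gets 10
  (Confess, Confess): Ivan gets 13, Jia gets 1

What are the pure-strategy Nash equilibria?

none

(Quiet, Quiet): Jia prefers Confess (14 > 4) — not an equilibrium.
(Quiet, Confess): Ivan prefers Confess (13 > 11) — not an equilibrium.
(Confess, Quiet): Ivan prefers Quiet (10 > 5) — not an equilibrium.
(Confess, Confess): Jia prefers Quiet (10 > 1) — not an equilibrium.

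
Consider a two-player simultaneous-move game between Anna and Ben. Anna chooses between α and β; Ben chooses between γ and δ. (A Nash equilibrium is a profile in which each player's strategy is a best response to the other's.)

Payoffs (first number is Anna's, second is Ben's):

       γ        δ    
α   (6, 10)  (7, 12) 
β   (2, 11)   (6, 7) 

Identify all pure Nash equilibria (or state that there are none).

(α, γ): Ben prefers δ (12 > 10) — not an equilibrium.
(α, δ): Anna gets 7 ≥ 6 from β, and Ben gets 12 ≥ 10 from γ — Nash equilibrium.
(β, γ): Anna prefers α (6 > 2) — not an equilibrium.
(β, δ): Anna prefers α (7 > 6); Ben prefers γ (11 > 7) — not an equilibrium.

(α, δ)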